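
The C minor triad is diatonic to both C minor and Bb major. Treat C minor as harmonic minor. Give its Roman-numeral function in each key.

The scale of C minor (harmonic minor) is C D Eb F G Ab B; C is degree 1, and the triad built there (C-Eb-G) is minor, so it is i.
The scale of Bb major is Bb C D Eb F G A; C is degree 2, and the triad built there (C-Eb-G) is minor, so it is ii.

i in C minor; ii in Bb major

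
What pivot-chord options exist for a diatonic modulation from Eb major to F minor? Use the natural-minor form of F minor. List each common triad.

Eb, Fm, Ab, Cm

Triads in Eb major: Eb (I), Fm (ii), Gm (iii), Ab (IV), Bb (V), Cm (vi), Ddim (vii°).
Triads in F minor (natural minor): Fm (i), Gdim (ii°), Ab (III), Bbm (iv), Cm (v), Db (VI), Eb (VII).
Shared triads with their functions: Eb (I in Eb major, VII in F minor); Fm (ii in Eb major, i in F minor); Ab (IV in Eb major, III in F minor); Cm (vi in Eb major, v in F minor).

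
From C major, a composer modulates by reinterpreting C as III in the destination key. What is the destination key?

A minor

The numeral III denotes a major triad on scale degree 3. With C on degree 3, the tonic of the new key is A.
Degree 3 carries a major triad in natural-minor keys, so the destination is A minor.
Check: the diatonic triads of A minor (natural minor) are Am (i), Bdim (ii°), C (III), Dm (iv), Em (v), F (VI), G (VII) — C is indeed III.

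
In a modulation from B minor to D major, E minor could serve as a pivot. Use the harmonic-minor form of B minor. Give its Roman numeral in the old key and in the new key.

The scale of B minor (harmonic minor) is B C♯ D E F♯ G A♯; E is degree 4, and the triad built there (E-G-B) is minor, so it is iv.
The scale of D major is D E F♯ G A B C♯; E is degree 2, and the triad built there (E-G-B) is minor, so it is ii.

iv in B minor; ii in D major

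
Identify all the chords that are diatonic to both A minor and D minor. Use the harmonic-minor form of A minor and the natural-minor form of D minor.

Triads in A minor (harmonic minor): Am (i), Bdim (ii°), Caug (III+), Dm (iv), E (V), F (VI), G♯dim (vii°).
Triads in D minor (natural minor): Dm (i), Edim (ii°), F (III), Gm (iv), Am (v), B♭ (VI), C (VII).
Shared triads with their functions: Am (i in A minor, v in D minor); Dm (iv in A minor, i in D minor); F (VI in A minor, III in D minor).

Am, Dm, F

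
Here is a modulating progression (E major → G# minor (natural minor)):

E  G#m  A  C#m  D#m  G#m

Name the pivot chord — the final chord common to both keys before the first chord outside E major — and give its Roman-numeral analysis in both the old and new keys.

Chords diatonic to E major: E, F#m, G#m, A, B, C#m, D#dim.
Reading the progression, the first chord not in that set is D#m, so the modulation leaves E major there.
The chord immediately before D#m is C#m, which is diatonic to both keys: vi in E major and iv in G# minor.

C#m — vi in E major, iv in G# minor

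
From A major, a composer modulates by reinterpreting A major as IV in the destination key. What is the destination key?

E major

The numeral IV denotes a major triad on scale degree 4. With A on degree 4, the tonic of the new key is E.
Degree 4 carries a major triad in major keys, so the destination is E major.
Check: the diatonic triads of E major are E (I), F#m (ii), G#m (iii), A (IV), B (V), C#m (vi), D#dim (vii°) — A major is indeed IV.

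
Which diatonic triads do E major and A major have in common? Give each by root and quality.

Triads in E major: E (I), F#m (ii), G#m (iii), A (IV), B (V), C#m (vi), D#dim (vii°).
Triads in A major: A (I), Bm (ii), C#m (iii), D (IV), E (V), F#m (vi), G#dim (vii°).
Shared triads with their functions: E (I in E major, V in A major); F#m (ii in E major, vi in A major); A (IV in E major, I in A major); C#m (vi in E major, iii in A major).

E, F#m, A, C#m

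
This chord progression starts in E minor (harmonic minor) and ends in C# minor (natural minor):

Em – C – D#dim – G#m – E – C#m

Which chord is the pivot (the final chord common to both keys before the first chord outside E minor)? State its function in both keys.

D#dim — vii° in E minor, ii° in C# minor

Chords diatonic to E minor: Em, F#dim, Gaug, Am, B, C, D#dim.
Reading the progression, the first chord not in that set is G#m, so the modulation leaves E minor there.
The chord immediately before G#m is D#dim, which is diatonic to both keys: vii° in E minor and ii° in C# minor.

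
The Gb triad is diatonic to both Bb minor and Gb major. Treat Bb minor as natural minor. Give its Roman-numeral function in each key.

The scale of Bb minor (natural minor) is Bb C Db Eb F Gb Ab; Gb is degree 6, and the triad built there (Gb-Bb-Db) is major, so it is VI.
The scale of Gb major is Gb Ab Bb Cb Db Eb F; Gb is degree 1, and the triad built there (Gb-Bb-Db) is major, so it is I.

VI in Bb minor; I in Gb major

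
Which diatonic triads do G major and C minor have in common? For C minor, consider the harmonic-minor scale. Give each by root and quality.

Triads in G major: G major (I), A minor (ii), B minor (iii), C major (IV), D major (V), E minor (vi), F♯ diminished (vii°).
Triads in C minor (harmonic minor): C minor (i), D diminished (ii°), E♭ augmented (III+), F minor (iv), G major (V), A♭ major (VI), B diminished (vii°).
Shared triads with their functions: G major (I in G major, V in C minor).

G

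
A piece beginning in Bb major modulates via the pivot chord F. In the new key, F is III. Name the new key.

The numeral III denotes a major triad on scale degree 3. With F on degree 3, the tonic of the new key is D.
Degree 3 carries a major triad in natural-minor keys, so the destination is D minor.
Check: the diatonic triads of D minor (natural minor) are Dm (i), Edim (ii°), F (III), Gm (iv), Am (v), Bb (VI), C (VII) — F is indeed III.

D minor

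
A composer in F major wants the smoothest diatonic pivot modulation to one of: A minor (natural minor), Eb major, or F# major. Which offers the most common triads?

Triads of F major: F major (I), G minor (ii), A minor (iii), Bb major (IV), C major (V), D minor (vi), E diminished (vii°).
A minor (natural minor) shares 4: F, Am, C, Dm.
Eb major shares 2: Gm, Bb.
F# major shares 0: none.
The most common triads (4) are shared with A minor.

A minor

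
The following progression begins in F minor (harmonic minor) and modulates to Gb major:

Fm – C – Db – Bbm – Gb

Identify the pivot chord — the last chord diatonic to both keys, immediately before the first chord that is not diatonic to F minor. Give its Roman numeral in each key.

Bbm — iv in F minor, iii in Gb major

Chords diatonic to F minor: Fm, Gdim, Abaug, Bbm, C, Db, Edim.
Reading the progression, the first chord not in that set is Gb, so the modulation leaves F minor there.
The chord immediately before Gb is Bbm, which is diatonic to both keys: iv in F minor and iii in Gb major.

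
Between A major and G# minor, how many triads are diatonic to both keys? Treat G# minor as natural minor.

2

Diatonic triads of A major: A (I), Bm (ii), C#m (iii), D (IV), E (V), F#m (vi), G#dim (vii°).
Diatonic triads of G# minor (natural minor): G#m (i), A#dim (ii°), B (III), C#m (iv), D#m (v), E (VI), F# (VII).
Matching root and quality in both lists: C#m, E.
That gives 2 common triads.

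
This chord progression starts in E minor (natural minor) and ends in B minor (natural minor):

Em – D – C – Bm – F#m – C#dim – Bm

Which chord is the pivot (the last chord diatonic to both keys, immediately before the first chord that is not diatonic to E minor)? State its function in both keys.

Chords diatonic to E minor: Em, F#dim, G, Am, Bm, C, D.
Reading the progression, the first chord not in that set is F#m, so the modulation leaves E minor there.
The chord immediately before F#m is Bm, which is diatonic to both keys: v in E minor and i in B minor.

Bm — v in E minor, i in B minor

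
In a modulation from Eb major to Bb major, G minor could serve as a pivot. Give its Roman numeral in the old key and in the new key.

iii in Eb major; vi in Bb major

The scale of Eb major is Eb F G Ab Bb C D; G is degree 3, and the triad built there (G-Bb-D) is minor, so it is iii.
The scale of Bb major is Bb C D Eb F G A; G is degree 6, and the triad built there (G-Bb-D) is minor, so it is vi.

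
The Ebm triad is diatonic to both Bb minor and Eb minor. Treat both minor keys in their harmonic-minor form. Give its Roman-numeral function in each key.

The scale of Bb minor (harmonic minor) is Bb C Db Eb F Gb A; Eb is degree 4, and the triad built there (Eb-Gb-Bb) is minor, so it is iv.
The scale of Eb minor (harmonic minor) is Eb F Gb Ab Bb Cb D; Eb is degree 1, and the triad built there (Eb-Gb-Bb) is minor, so it is i.

iv in Bb minor; i in Eb minor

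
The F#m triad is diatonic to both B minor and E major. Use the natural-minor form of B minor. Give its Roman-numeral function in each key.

The scale of B minor (natural minor) is B C# D E F# G A; F# is degree 5, and the triad built there (F#-A-C#) is minor, so it is v.
The scale of E major is E F# G# A B C# D#; F# is degree 2, and the triad built there (F#-A-C#) is minor, so it is ii.

v in B minor; ii in E major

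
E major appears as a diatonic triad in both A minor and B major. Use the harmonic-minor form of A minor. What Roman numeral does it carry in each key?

V in A minor; IV in B major

The scale of A minor (harmonic minor) is A B C D E F G#; E is degree 5, and the triad built there (E-G#-B) is major, so it is V.
The scale of B major is B C# D# E F# G# A#; E is degree 4, and the triad built there (E-G#-B) is major, so it is IV.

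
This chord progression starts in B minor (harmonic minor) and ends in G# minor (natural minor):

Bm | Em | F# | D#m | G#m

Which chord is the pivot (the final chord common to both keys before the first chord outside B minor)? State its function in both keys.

Chords diatonic to B minor: Bm, C#dim, Daug, Em, F#, G, A#dim.
Reading the progression, the first chord not in that set is D#m, so the modulation leaves B minor there.
The chord immediately before D#m is F#, which is diatonic to both keys: V in B minor and VII in G# minor.

F# — V in B minor, VII in G# minor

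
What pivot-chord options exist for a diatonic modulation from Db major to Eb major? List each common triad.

Fm, Ab

Triads in Db major: Db (I), Ebm (ii), Fm (iii), Gb (IV), Ab (V), Bbm (vi), Cdim (vii°).
Triads in Eb major: Eb (I), Fm (ii), Gm (iii), Ab (IV), Bb (V), Cm (vi), Ddim (vii°).
Shared triads with their functions: Fm (iii in Db major, ii in Eb major); Ab (V in Db major, IV in Eb major).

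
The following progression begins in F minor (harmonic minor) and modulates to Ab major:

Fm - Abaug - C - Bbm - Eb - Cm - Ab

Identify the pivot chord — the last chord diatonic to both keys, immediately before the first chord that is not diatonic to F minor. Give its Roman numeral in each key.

Bbm — iv in F minor, ii in Ab major

Chords diatonic to F minor: Fm, Gdim, Abaug, Bbm, C, Db, Edim.
Reading the progression, the first chord not in that set is Eb, so the modulation leaves F minor there.
The chord immediately before Eb is Bbm, which is diatonic to both keys: iv in F minor and ii in Ab major.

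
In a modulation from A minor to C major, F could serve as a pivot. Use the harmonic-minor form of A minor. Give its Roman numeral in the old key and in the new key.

VI in A minor; IV in C major

The scale of A minor (harmonic minor) is A B C D E F G#; F is degree 6, and the triad built there (F-A-C) is major, so it is VI.
The scale of C major is C D E F G A B; F is degree 4, and the triad built there (F-A-C) is major, so it is IV.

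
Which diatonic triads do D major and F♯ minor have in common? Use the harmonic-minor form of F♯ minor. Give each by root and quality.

D, F♯m, Bm

Triads in D major: D major (I), E minor (ii), F♯ minor (iii), G major (IV), A major (V), B minor (vi), C♯ diminished (vii°).
Triads in F♯ minor (harmonic minor): F♯ minor (i), G♯ diminished (ii°), A augmented (III+), B minor (iv), C♯ major (V), D major (VI), E♯ diminished (vii°).
Shared triads with their functions: D major (I in D major, VI in F♯ minor); F♯ minor (iii in D major, i in F♯ minor); B minor (vi in D major, iv in F♯ minor).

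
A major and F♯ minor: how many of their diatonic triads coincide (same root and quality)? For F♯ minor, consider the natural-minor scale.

Diatonic triads of A major: A (I), Bm (ii), C♯m (iii), D (IV), E (V), F♯m (vi), G♯dim (vii°).
Diatonic triads of F♯ minor (natural minor): F♯m (i), G♯dim (ii°), A (III), Bm (iv), C♯m (v), D (VI), E (VII).
Matching root and quality in both lists: A, Bm, C♯m, D, E, F♯m, G♯dim.
That gives 7 common triads.

7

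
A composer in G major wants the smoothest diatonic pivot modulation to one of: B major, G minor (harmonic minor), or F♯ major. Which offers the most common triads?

Triads of G major: G (I), Am (ii), Bm (iii), C (IV), D (V), Em (vi), F♯dim (vii°).
B major shares 0: none.
G minor (harmonic minor) shares 2: D, F♯dim.
F♯ major shares 0: none.
The most common triads (2) are shared with G minor.

G minor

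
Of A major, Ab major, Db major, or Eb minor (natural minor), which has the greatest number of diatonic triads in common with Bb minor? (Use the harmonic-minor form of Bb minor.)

Db major

Triads of Bb minor (harmonic minor): Bbm (i), Cdim (ii°), Dbaug (III+), Ebm (iv), F (V), Gb (VI), Adim (vii°).
A major shares 0: none.
Ab major shares 1: Bbm.
Db major shares 4: Bbm, Cdim, Ebm, Gb.
Eb minor (natural minor) shares 3: Bbm, Ebm, Gb.
The most common triads (4) are shared with Db major.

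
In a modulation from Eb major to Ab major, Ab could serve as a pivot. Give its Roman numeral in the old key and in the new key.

The scale of Eb major is Eb F G Ab Bb C D; Ab is degree 4, and the triad built there (Ab-C-Eb) is major, so it is IV.
The scale of Ab major is Ab Bb C Db Eb F G; Ab is degree 1, and the triad built there (Ab-C-Eb) is major, so it is I.

IV in Eb major; I in Ab major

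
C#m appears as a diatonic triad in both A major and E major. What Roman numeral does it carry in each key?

iii in A major; vi in E major

The scale of A major is A B C# D E F# G#; C# is degree 3, and the triad built there (C#-E-G#) is minor, so it is iii.
The scale of E major is E F# G# A B C# D#; C# is degree 6, and the triad built there (C#-E-G#) is minor, so it is vi.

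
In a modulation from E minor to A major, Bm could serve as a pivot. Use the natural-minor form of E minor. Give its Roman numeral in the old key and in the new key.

v in E minor; ii in A major

The scale of E minor (natural minor) is E F# G A B C D; B is degree 5, and the triad built there (B-D-F#) is minor, so it is v.
The scale of A major is A B C# D E F# G#; B is degree 2, and the triad built there (B-D-F#) is minor, so it is ii.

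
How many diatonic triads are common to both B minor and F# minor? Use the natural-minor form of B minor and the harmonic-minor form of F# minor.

3

Diatonic triads of B minor (natural minor): Bm (i), C#dim (ii°), D (III), Em (iv), F#m (v), G (VI), A (VII).
Diatonic triads of F# minor (harmonic minor): F#m (i), G#dim (ii°), Aaug (III+), Bm (iv), C# (V), D (VI), E#dim (vii°).
Matching root and quality in both lists: Bm, D, F#m.
That gives 3 common triads.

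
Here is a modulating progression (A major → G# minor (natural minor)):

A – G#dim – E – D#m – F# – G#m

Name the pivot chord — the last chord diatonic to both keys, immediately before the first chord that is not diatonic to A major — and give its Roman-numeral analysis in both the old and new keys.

Chords diatonic to A major: A, Bm, C#m, D, E, F#m, G#dim.
Reading the progression, the first chord not in that set is D#m, so the modulation leaves A major there.
The chord immediately before D#m is E, which is diatonic to both keys: V in A major and VI in G# minor.

E — V in A major, VI in G# minor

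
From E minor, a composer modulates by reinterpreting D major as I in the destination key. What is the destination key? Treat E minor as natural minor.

D major

The numeral I denotes a major triad on scale degree 1. With D on degree 1, the tonic of the new key is D.
Degree 1 carries a major triad in major keys, so the destination is D major.
Check: the diatonic triads of D major are D (I), Em (ii), F#m (iii), G (IV), A (V), Bm (vi), C#dim (vii°) — D major is indeed I.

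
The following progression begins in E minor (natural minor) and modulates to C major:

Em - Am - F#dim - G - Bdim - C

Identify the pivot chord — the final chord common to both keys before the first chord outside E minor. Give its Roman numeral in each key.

G — III in E minor, V in C major

Chords diatonic to E minor: Em, F#dim, G, Am, Bm, C, D.
Reading the progression, the first chord not in that set is Bdim, so the modulation leaves E minor there.
The chord immediately before Bdim is G, which is diatonic to both keys: III in E minor and V in C major.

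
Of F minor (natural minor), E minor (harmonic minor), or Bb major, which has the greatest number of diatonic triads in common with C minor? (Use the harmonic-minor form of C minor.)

F minor

Triads of C minor (harmonic minor): C minor (i), D diminished (ii°), Eb augmented (III+), F minor (iv), G major (V), Ab major (VI), B diminished (vii°).
F minor (natural minor) shares 3: Cm, Fm, Ab.
E minor (harmonic minor) shares 0: none.
Bb major shares 1: Cm.
The most common triads (3) are shared with F minor.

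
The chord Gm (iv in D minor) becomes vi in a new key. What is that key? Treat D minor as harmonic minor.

The numeral vi denotes a minor triad on scale degree 6. With G on degree 6, the tonic of the new key is Bb.
Degree 6 carries a minor triad in major keys, so the destination is Bb major.
Check: the diatonic triads of Bb major are Bb (I), Cm (ii), Dm (iii), Eb (IV), F (V), Gm (vi), Adim (vii°) — Gm is indeed vi.

Bb major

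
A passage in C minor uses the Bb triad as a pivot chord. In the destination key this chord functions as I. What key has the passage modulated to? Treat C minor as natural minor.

The numeral I denotes a major triad on scale degree 1. With Bb on degree 1, the tonic of the new key is Bb.
Degree 1 carries a major triad in major keys, so the destination is Bb major.
Check: the diatonic triads of Bb major are Bb (I), Cm (ii), Dm (iii), Eb (IV), F (V), Gm (vi), Adim (vii°) — Bb is indeed I.

Bb major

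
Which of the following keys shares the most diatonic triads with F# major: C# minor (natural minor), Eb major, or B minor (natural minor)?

Triads of F# major: F# major (I), G# minor (ii), A# minor (iii), B major (IV), C# major (V), D# minor (vi), E# diminished (vii°).
C# minor (natural minor) shares 2: G#m, B.
Eb major shares 0: none.
B minor (natural minor) shares 0: none.
The most common triads (2) are shared with C# minor.

C# minor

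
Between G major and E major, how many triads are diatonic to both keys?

Diatonic triads of G major: G major (I), A minor (ii), B minor (iii), C major (IV), D major (V), E minor (vi), F♯ diminished (vii°).
Diatonic triads of E major: E major (I), F♯ minor (ii), G♯ minor (iii), A major (IV), B major (V), C♯ minor (vi), D♯ diminished (vii°).
No triad has the same root and quality in both keys.

0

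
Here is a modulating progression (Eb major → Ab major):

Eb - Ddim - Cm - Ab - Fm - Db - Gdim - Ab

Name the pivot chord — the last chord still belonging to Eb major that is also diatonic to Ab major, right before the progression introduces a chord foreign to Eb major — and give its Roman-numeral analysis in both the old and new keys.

Fm — ii in Eb major, vi in Ab major

Chords diatonic to Eb major: Eb, Fm, Gm, Ab, Bb, Cm, Ddim.
Reading the progression, the first chord not in that set is Db, so the modulation leaves Eb major there.
The chord immediately before Db is Fm, which is diatonic to both keys: ii in Eb major and vi in Ab major.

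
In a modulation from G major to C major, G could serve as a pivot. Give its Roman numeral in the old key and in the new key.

The scale of G major is G A B C D E F#; G is degree 1, and the triad built there (G-B-D) is major, so it is I.
The scale of C major is C D E F G A B; G is degree 5, and the triad built there (G-B-D) is major, so it is V.

I in G major; V in C major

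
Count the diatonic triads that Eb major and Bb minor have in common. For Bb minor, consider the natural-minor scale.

2

Diatonic triads of Eb major: Eb (I), Fm (ii), Gm (iii), Ab (IV), Bb (V), Cm (vi), Ddim (vii°).
Diatonic triads of Bb minor (natural minor): Bbm (i), Cdim (ii°), Db (III), Ebm (iv), Fm (v), Gb (VI), Ab (VII).
Matching root and quality in both lists: Fm, Ab.
That gives 2 common triads.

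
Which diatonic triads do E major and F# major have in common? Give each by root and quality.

G#m, B

Triads in E major: E (I), F#m (ii), G#m (iii), A (IV), B (V), C#m (vi), D#dim (vii°).
Triads in F# major: F# (I), G#m (ii), A#m (iii), B (IV), C# (V), D#m (vi), E#dim (vii°).
Shared triads with their functions: G#m (iii in E major, ii in F# major); B (V in E major, IV in F# major).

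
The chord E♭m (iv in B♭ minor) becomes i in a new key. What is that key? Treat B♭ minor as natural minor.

E♭ minor

The numeral i denotes a minor triad on scale degree 1. With E♭ on degree 1, the tonic of the new key is E♭.
Degree 1 carries a minor triad in minor keys, so the destination is E♭ minor.
Check: the diatonic triads of E♭ minor (natural minor) are E♭m (i), Fdim (ii°), G♭ (III), A♭m (iv), B♭m (v), C♭ (VI), D♭ (VII) — E♭m is indeed i.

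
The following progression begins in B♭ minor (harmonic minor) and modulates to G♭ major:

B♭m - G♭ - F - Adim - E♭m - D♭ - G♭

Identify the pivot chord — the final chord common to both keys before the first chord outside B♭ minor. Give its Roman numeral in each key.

Chords diatonic to B♭ minor: B♭m, Cdim, D♭aug, E♭m, F, G♭, Adim.
Reading the progression, the first chord not in that set is D♭, so the modulation leaves B♭ minor there.
The chord immediately before D♭ is E♭m, which is diatonic to both keys: iv in B♭ minor and vi in G♭ major.

E♭m — iv in B♭ minor, vi in G♭ major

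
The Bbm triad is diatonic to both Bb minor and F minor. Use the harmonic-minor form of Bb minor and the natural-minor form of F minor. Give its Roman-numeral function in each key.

i in Bb minor; iv in F minor

The scale of Bb minor (harmonic minor) is Bb C Db Eb F Gb A; Bb is degree 1, and the triad built there (Bb-Db-F) is minor, so it is i.
The scale of F minor (natural minor) is F G Ab Bb C Db Eb; Bb is degree 4, and the triad built there (Bb-Db-F) is minor, so it is iv.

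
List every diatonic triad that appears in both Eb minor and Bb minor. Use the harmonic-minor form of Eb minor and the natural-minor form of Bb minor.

Ebm

Triads in Eb minor (harmonic minor): Ebm (i), Fdim (ii°), Gbaug (III+), Abm (iv), Bb (V), Cb (VI), Ddim (vii°).
Triads in Bb minor (natural minor): Bbm (i), Cdim (ii°), Db (III), Ebm (iv), Fm (v), Gb (VI), Ab (VII).
Shared triads with their functions: Ebm (i in Eb minor, iv in Bb minor).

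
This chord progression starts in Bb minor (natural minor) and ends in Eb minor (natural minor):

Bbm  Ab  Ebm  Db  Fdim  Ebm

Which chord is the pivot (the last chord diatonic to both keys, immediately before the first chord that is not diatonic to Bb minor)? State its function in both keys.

Chords diatonic to Bb minor: Bbm, Cdim, Db, Ebm, Fm, Gb, Ab.
Reading the progression, the first chord not in that set is Fdim, so the modulation leaves Bb minor there.
The chord immediately before Fdim is Db, which is diatonic to both keys: III in Bb minor and VII in Eb minor.

Db — III in Bb minor, VII in Eb minor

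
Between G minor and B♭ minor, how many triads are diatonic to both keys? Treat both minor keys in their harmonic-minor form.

Diatonic triads of G minor (harmonic minor): G minor (i), A diminished (ii°), B♭ augmented (III+), C minor (iv), D major (V), E♭ major (VI), F♯ diminished (vii°).
Diatonic triads of B♭ minor (harmonic minor): B♭ minor (i), C diminished (ii°), D♭ augmented (III+), E♭ minor (iv), F major (V), G♭ major (VI), A diminished (vii°).
Matching root and quality in both lists: A diminished.
That gives 1 common triad.

1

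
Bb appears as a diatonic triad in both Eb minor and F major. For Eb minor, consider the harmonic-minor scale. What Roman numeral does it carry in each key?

The scale of Eb minor (harmonic minor) is Eb F Gb Ab Bb Cb D; Bb is degree 5, and the triad built there (Bb-D-F) is major, so it is V.
The scale of F major is F G A Bb C D E; Bb is degree 4, and the triad built there (Bb-D-F) is major, so it is IV.

V in Eb minor; IV in F major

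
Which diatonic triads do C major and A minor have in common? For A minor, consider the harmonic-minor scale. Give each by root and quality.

Triads in C major: C (I), Dm (ii), Em (iii), F (IV), G (V), Am (vi), Bdim (vii°).
Triads in A minor (harmonic minor): Am (i), Bdim (ii°), Caug (III+), Dm (iv), E (V), F (VI), G#dim (vii°).
Shared triads with their functions: Dm (ii in C major, iv in A minor); F (IV in C major, VI in A minor); Am (vi in C major, i in A minor); Bdim (vii° in C major, ii° in A minor).

Dm, F, Am, Bdim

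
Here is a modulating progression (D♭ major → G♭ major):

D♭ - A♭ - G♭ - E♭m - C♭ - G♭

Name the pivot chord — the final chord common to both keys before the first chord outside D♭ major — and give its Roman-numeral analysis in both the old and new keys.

E♭m — ii in D♭ major, vi in G♭ major

Chords diatonic to D♭ major: D♭, E♭m, Fm, G♭, A♭, B♭m, Cdim.
Reading the progression, the first chord not in that set is C♭, so the modulation leaves D♭ major there.
The chord immediately before C♭ is E♭m, which is diatonic to both keys: ii in D♭ major and vi in G♭ major.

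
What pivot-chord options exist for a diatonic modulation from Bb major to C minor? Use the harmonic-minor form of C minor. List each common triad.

Cm

Triads in Bb major: Bb (I), Cm (ii), Dm (iii), Eb (IV), F (V), Gm (vi), Adim (vii°).
Triads in C minor (harmonic minor): Cm (i), Ddim (ii°), Ebaug (III+), Fm (iv), G (V), Ab (VI), Bdim (vii°).
Shared triads with their functions: Cm (ii in Bb major, i in C minor).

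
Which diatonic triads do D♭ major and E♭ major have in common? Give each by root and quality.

Fm, A♭

Triads in D♭ major: D♭ major (I), E♭ minor (ii), F minor (iii), G♭ major (IV), A♭ major (V), B♭ minor (vi), C diminished (vii°).
Triads in E♭ major: E♭ major (I), F minor (ii), G minor (iii), A♭ major (IV), B♭ major (V), C minor (vi), D diminished (vii°).
Shared triads with their functions: F minor (iii in D♭ major, ii in E♭ major); A♭ major (V in D♭ major, IV in E♭ major).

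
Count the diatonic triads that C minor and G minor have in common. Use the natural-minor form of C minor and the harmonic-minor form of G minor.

Diatonic triads of C minor (natural minor): C minor (i), D diminished (ii°), Eb major (III), F minor (iv), G minor (v), Ab major (VI), Bb major (VII).
Diatonic triads of G minor (harmonic minor): G minor (i), A diminished (ii°), Bb augmented (III+), C minor (iv), D major (V), Eb major (VI), F# diminished (vii°).
Matching root and quality in both lists: C minor, Eb major, G minor.
That gives 3 common triads.

3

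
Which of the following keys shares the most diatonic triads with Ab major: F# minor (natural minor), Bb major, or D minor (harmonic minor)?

Triads of Ab major: Ab major (I), Bb minor (ii), C minor (iii), Db major (IV), Eb major (V), F minor (vi), G diminished (vii°).
F# minor (natural minor) shares 0: none.
Bb major shares 2: Cm, Eb.
D minor (harmonic minor) shares 0: none.
The most common triads (2) are shared with Bb major.

Bb major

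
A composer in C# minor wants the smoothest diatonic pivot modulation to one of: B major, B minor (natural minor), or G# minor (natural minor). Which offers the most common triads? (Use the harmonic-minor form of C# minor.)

B minor

Triads of C# minor (harmonic minor): C# minor (i), D# diminished (ii°), E augmented (III+), F# minor (iv), G# major (V), A major (VI), B# diminished (vii°).
B major shares 1: C#m.
B minor (natural minor) shares 2: F#m, A.
G# minor (natural minor) shares 1: C#m.
The most common triads (2) are shared with B minor.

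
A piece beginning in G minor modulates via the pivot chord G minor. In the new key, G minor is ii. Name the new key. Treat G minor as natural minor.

F major

The numeral ii denotes a minor triad on scale degree 2. With G on degree 2, the tonic of the new key is F.
Degree 2 carries a minor triad in major keys, so the destination is F major.
Check: the diatonic triads of F major are F (I), Gm (ii), Am (iii), Bb (IV), C (V), Dm (vi), Edim (vii°) — G minor is indeed ii.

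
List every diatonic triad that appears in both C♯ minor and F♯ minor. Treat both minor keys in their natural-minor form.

Triads in C♯ minor (natural minor): C♯m (i), D♯dim (ii°), E (III), F♯m (iv), G♯m (v), A (VI), B (VII).
Triads in F♯ minor (natural minor): F♯m (i), G♯dim (ii°), A (III), Bm (iv), C♯m (v), D (VI), E (VII).
Shared triads with their functions: C♯m (i in C♯ minor, v in F♯ minor); E (III in C♯ minor, VII in F♯ minor); F♯m (iv in C♯ minor, i in F♯ minor); A (VI in C♯ minor, III in F♯ minor).

C♯m, E, F♯m, A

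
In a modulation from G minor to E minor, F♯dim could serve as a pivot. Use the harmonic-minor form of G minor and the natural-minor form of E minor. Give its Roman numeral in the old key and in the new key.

vii° in G minor; ii° in E minor

The scale of G minor (harmonic minor) is G A B♭ C D E♭ F♯; F♯ is degree 7, and the triad built there (F♯-A-C) is diminished, so it is vii°.
The scale of E minor (natural minor) is E F♯ G A B C D; F♯ is degree 2, and the triad built there (F♯-A-C) is diminished, so it is ii°.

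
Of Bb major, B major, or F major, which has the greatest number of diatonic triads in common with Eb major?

Bb major

Triads of Eb major: Eb major (I), F minor (ii), G minor (iii), Ab major (IV), Bb major (V), C minor (vi), D diminished (vii°).
Bb major shares 4: Eb, Gm, Bb, Cm.
B major shares 0: none.
F major shares 2: Gm, Bb.
The most common triads (4) are shared with Bb major.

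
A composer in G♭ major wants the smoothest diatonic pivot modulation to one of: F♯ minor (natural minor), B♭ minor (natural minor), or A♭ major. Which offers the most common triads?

Triads of G♭ major: G♭ (I), A♭m (ii), B♭m (iii), C♭ (IV), D♭ (V), E♭m (vi), Fdim (vii°).
F♯ minor (natural minor) shares 0: none.
B♭ minor (natural minor) shares 4: G♭, B♭m, D♭, E♭m.
A♭ major shares 2: B♭m, D♭.
The most common triads (4) are shared with B♭ minor.

B♭ minor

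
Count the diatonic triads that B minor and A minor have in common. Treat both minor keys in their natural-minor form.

Diatonic triads of B minor (natural minor): Bm (i), C#dim (ii°), D (III), Em (iv), F#m (v), G (VI), A (VII).
Diatonic triads of A minor (natural minor): Am (i), Bdim (ii°), C (III), Dm (iv), Em (v), F (VI), G (VII).
Matching root and quality in both lists: Em, G.
That gives 2 common triads.

2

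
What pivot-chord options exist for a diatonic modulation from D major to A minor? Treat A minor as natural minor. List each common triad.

Em, G

Triads in D major: D (I), Em (ii), F#m (iii), G (IV), A (V), Bm (vi), C#dim (vii°).
Triads in A minor (natural minor): Am (i), Bdim (ii°), C (III), Dm (iv), Em (v), F (VI), G (VII).
Shared triads with their functions: Em (ii in D major, v in A minor); G (IV in D major, VII in A minor).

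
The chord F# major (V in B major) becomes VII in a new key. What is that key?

G# minor

The numeral VII denotes a major triad on scale degree 7. With F# on degree 7, the tonic of the new key is G#.
Degree 7 carries a major triad in natural-minor keys, so the destination is G# minor.
Check: the diatonic triads of G# minor (natural minor) are G#m (i), A#dim (ii°), B (III), C#m (iv), D#m (v), E (VI), F# (VII) — F# major is indeed VII.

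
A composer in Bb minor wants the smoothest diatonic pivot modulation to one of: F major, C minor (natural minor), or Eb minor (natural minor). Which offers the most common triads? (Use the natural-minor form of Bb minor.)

Eb minor

Triads of Bb minor (natural minor): Bb minor (i), C diminished (ii°), Db major (III), Eb minor (iv), F minor (v), Gb major (VI), Ab major (VII).
F major shares 0: none.
C minor (natural minor) shares 2: Fm, Ab.
Eb minor (natural minor) shares 4: Bbm, Db, Ebm, Gb.
The most common triads (4) are shared with Eb minor.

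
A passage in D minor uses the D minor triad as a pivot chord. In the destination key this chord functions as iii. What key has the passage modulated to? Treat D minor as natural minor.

The numeral iii denotes a minor triad on scale degree 3. With D on degree 3, the tonic of the new key is Bb.
Degree 3 carries a minor triad in major keys, so the destination is Bb major.
Check: the diatonic triads of Bb major are Bb (I), Cm (ii), Dm (iii), Eb (IV), F (V), Gm (vi), Adim (vii°) — D minor is indeed iii.

Bb major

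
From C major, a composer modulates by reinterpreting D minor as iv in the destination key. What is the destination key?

The numeral iv denotes a minor triad on scale degree 4. With D on degree 4, the tonic of the new key is A.
Degree 4 carries a minor triad in minor keys, so the destination is A minor.
Check: the diatonic triads of A minor (natural minor) are Am (i), Bdim (ii°), C (III), Dm (iv), Em (v), F (VI), G (VII) — D minor is indeed iv.

A minor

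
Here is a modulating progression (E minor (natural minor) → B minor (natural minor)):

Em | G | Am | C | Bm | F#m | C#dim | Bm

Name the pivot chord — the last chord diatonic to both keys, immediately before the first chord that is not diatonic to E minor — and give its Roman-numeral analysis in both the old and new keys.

Bm — v in E minor, i in B minor

Chords diatonic to E minor: Em, F#dim, G, Am, Bm, C, D.
Reading the progression, the first chord not in that set is F#m, so the modulation leaves E minor there.
The chord immediately before F#m is Bm, which is diatonic to both keys: v in E minor and i in B minor.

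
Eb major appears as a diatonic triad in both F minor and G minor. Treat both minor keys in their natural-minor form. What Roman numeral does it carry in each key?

The scale of F minor (natural minor) is F G Ab Bb C Db Eb; Eb is degree 7, and the triad built there (Eb-G-Bb) is major, so it is VII.
The scale of G minor (natural minor) is G A Bb C D Eb F; Eb is degree 6, and the triad built there (Eb-G-Bb) is major, so it is VI.

VII in F minor; VI in G minor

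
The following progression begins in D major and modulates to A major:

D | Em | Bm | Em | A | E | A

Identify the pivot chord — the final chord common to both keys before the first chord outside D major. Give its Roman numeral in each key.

A — V in D major, I in A major

Chords diatonic to D major: D, Em, F#m, G, A, Bm, C#dim.
Reading the progression, the first chord not in that set is E, so the modulation leaves D major there.
The chord immediately before E is A, which is diatonic to both keys: V in D major and I in A major.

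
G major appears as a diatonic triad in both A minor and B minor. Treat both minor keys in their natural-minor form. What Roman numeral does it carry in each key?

VII in A minor; VI in B minor

The scale of A minor (natural minor) is A B C D E F G; G is degree 7, and the triad built there (G-B-D) is major, so it is VII.
The scale of B minor (natural minor) is B C♯ D E F♯ G A; G is degree 6, and the triad built there (G-B-D) is major, so it is VI.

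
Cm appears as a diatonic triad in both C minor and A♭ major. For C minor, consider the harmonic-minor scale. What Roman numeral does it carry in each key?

The scale of C minor (harmonic minor) is C D E♭ F G A♭ B; C is degree 1, and the triad built there (C-E♭-G) is minor, so it is i.
The scale of A♭ major is A♭ B♭ C D♭ E♭ F G; C is degree 3, and the triad built there (C-E♭-G) is minor, so it is iii.

i in C minor; iii in A♭ major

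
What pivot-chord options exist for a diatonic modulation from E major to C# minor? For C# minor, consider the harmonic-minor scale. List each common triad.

F#m, A, C#m, D#dim

Triads in E major: E (I), F#m (ii), G#m (iii), A (IV), B (V), C#m (vi), D#dim (vii°).
Triads in C# minor (harmonic minor): C#m (i), D#dim (ii°), Eaug (III+), F#m (iv), G# (V), A (VI), B#dim (vii°).
Shared triads with their functions: F#m (ii in E major, iv in C# minor); A (IV in E major, VI in C# minor); C#m (vi in E major, i in C# minor); D#dim (vii° in E major, ii° in C# minor).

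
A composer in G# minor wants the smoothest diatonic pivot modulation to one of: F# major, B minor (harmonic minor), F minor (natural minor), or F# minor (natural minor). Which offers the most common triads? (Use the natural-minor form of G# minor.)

F# major

Triads of G# minor (natural minor): G# minor (i), A# diminished (ii°), B major (III), C# minor (iv), D# minor (v), E major (VI), F# major (VII).
F# major shares 4: G#m, B, D#m, F#.
B minor (harmonic minor) shares 2: A#dim, F#.
F minor (natural minor) shares 0: none.
F# minor (natural minor) shares 2: C#m, E.
The most common triads (4) are shared with F# major.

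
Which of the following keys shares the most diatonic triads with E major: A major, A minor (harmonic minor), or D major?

A major

Triads of E major: E (I), F#m (ii), G#m (iii), A (IV), B (V), C#m (vi), D#dim (vii°).
A major shares 4: E, F#m, A, C#m.
A minor (harmonic minor) shares 1: E.
D major shares 2: F#m, A.
The most common triads (4) are shared with A major.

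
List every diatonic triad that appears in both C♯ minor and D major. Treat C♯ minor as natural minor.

F♯m, A

Triads in C♯ minor (natural minor): C♯m (i), D♯dim (ii°), E (III), F♯m (iv), G♯m (v), A (VI), B (VII).
Triads in D major: D (I), Em (ii), F♯m (iii), G (IV), A (V), Bm (vi), C♯dim (vii°).
Shared triads with their functions: F♯m (iv in C♯ minor, iii in D major); A (VI in C♯ minor, V in D major).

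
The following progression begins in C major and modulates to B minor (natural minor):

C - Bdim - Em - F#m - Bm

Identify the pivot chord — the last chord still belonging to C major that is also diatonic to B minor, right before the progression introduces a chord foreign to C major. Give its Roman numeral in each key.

Em — iii in C major, iv in B minor

Chords diatonic to C major: C, Dm, Em, F, G, Am, Bdim.
Reading the progression, the first chord not in that set is F#m, so the modulation leaves C major there.
The chord immediately before F#m is Em, which is diatonic to both keys: iii in C major and iv in B minor.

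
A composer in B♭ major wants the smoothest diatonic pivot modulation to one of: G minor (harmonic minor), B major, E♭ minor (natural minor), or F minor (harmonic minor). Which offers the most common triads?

Triads of B♭ major: B♭ major (I), C minor (ii), D minor (iii), E♭ major (IV), F major (V), G minor (vi), A diminished (vii°).
G minor (harmonic minor) shares 4: Cm, E♭, Gm, Adim.
B major shares 0: none.
E♭ minor (natural minor) shares 0: none.
F minor (harmonic minor) shares 0: none.
The most common triads (4) are shared with G minor.

G minor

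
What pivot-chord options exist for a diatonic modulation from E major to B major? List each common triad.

E, G#m, B, C#m

Triads in E major: E major (I), F# minor (ii), G# minor (iii), A major (IV), B major (V), C# minor (vi), D# diminished (vii°).
Triads in B major: B major (I), C# minor (ii), D# minor (iii), E major (IV), F# major (V), G# minor (vi), A# diminished (vii°).
Shared triads with their functions: E major (I in E major, IV in B major); G# minor (iii in E major, vi in B major); B major (V in E major, I in B major); C# minor (vi in E major, ii in B major).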